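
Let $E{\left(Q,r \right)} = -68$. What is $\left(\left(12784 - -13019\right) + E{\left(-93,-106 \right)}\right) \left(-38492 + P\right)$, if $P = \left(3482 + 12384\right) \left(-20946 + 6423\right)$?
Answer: $-5930898651350$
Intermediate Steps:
$P = -230421918$ ($P = 15866 \left(-14523\right) = -230421918$)
$\left(\left(12784 - -13019\right) + E{\left(-93,-106 \right)}\right) \left(-38492 + P\right) = \left(\left(12784 - -13019\right) - 68\right) \left(-38492 - 230421918\right) = \left(\left(12784 + 13019\right) - 68\right) \left(-230460410\right) = \left(25803 - 68\right) \left(-230460410\right) = 25735 \left(-230460410\right) = -5930898651350$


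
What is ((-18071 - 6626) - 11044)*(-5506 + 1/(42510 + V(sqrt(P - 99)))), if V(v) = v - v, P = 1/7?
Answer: 8365540568719/42510 ≈ 1.9679e+8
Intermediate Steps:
P = 1/7 ≈ 0.14286
V(v) = 0
((-18071 - 6626) - 11044)*(-5506 + 1/(42510 + V(sqrt(P - 99)))) = ((-18071 - 6626) - 11044)*(-5506 + 1/(42510 + 0)) = (-24697 - 11044)*(-5506 + 1/42510) = -35741*(-5506 + 1/42510) = -35741*(-234060059/42510) = 8365540568719/42510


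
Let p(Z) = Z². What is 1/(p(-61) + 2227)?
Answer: 1/5948 ≈ 0.00016812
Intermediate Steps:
1/(p(-61) + 2227) = 1/((-61)² + 2227) = 1/(3721 + 2227) = 1/5948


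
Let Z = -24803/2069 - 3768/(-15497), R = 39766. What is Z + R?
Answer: 1274652333339/32063293 ≈ 39754.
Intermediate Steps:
Z = -376576099/32063293 (Z = -24803*1/2069 - 3768*(-1/15497) = -24803/2069 + 3768/15497 = -376576099/32063293 ≈ -11.745)
Z + R = -376576099/32063293 + 39766 = 1274652333339/32063293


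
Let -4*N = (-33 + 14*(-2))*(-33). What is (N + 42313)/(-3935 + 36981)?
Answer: 4079/3224 ≈ 1.2652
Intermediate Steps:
N = -2013/4 (N = -(-33 + 14*(-2))*(-33)/4 = -(-33 - 28)*(-33)/4 = -(-61)*(-33)/4 = -1/4*2013 = -2013/4 ≈ -503.25)
(N + 42313)/(-3935 + 36981) = (-2013/4 + 42313)/(-3935 + 36981) = (167239/4)/33046 = (167239/4)*(1/33046) = 4079/3224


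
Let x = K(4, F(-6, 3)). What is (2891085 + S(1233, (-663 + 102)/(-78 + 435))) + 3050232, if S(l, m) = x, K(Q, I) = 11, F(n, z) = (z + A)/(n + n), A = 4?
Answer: 5941328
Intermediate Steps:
F(n, z) = (4 + z)/(2*n) (F(n, z) = (z + 4)/(n + n) = (4 + z)/((2*n)) = (4 + z)*(1/(2*n)) = (4 + z)/(2*n))
x = 11
S(l, m) = 11
(2891085 + S(1233, (-663 + 102)/(-78 + 435))) + 3050232 = (2891085 + 11) + 3050232 = 2891096 + 3050232 = 5941328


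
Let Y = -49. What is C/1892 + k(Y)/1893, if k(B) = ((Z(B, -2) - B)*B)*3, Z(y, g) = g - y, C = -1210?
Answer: -439249/54266 ≈ -8.0944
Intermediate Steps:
k(B) = 3*B*(-2 - 2*B) (k(B) = (((-2 - B) - B)*B)*3 = ((-2 - 2*B)*B)*3 = (B*(-2 - 2*B))*3 = 3*B*(-2 - 2*B))
C/1892 + k(Y)/1893 = -1210/1892 - 6*(-49)*(1 - 49)/1893 = -1210*1/1892 - 6*(-49)*(-48)*(1/1893) = -55/86 - 14112*1/1893 = -55/86 - 4704/631 = -439249/54266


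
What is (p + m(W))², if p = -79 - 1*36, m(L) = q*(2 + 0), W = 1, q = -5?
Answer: 15625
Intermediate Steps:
m(L) = -10 (m(L) = -5*(2 + 0) = -5*2 = -10)
p = -115 (p = -79 - 36 = -115)
(p + m(W))² = (-115 - 10)² = (-125)² = 15625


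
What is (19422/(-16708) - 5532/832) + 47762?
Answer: 41489603057/868816 ≈ 47754.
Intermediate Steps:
(19422/(-16708) - 5532/832) + 47762 = (19422*(-1/16708) - 5532*1/832) + 47762 = (-9711/8354 - 1383/208) + 47762 = -6786735/868816 + 47762 = 41489603057/868816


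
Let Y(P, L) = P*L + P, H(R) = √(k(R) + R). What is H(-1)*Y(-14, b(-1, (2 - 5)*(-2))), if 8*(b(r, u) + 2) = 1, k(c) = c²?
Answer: 0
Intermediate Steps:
H(R) = √(R + R²) (H(R) = √(R² + R) = √(R + R²))
b(r, u) = -15/8 (b(r, u) = -2 + (⅛)*1 = -2 + ⅛ = -15/8)
Y(P, L) = P + L*P (Y(P, L) = L*P + P = P + L*P)
H(-1)*Y(-14, b(-1, (2 - 5)*(-2))) = √(-(1 - 1))*(-14*(1 - 15/8)) = √(-1*0)*(-14*(-7/8)) = √0*(49/4) = 0*(49/4) = 0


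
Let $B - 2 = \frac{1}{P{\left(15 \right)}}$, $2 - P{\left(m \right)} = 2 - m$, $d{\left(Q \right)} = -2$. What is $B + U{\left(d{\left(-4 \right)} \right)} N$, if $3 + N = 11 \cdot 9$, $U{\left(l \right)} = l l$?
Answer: $\frac{5791}{15} \approx 386.07$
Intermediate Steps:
$P{\left(m \right)} = m$ ($P{\left(m \right)} = 2 - \left(2 - m\right) = 2 + \left(-2 + m\right) = m$)
$U{\left(l \right)} = l^{2}$
$B = \frac{31}{15}$ ($B = 2 + \frac{1}{15} = \frac{31}{15} \approx 2.0667$)
$N = 96$ ($N = -3 + 11 \cdot 9 = -3 + 99 = 96$)
$B + U{\left(d{\left(-4 \right)} \right)} N = \frac{31}{15} + \left(-2\right)^{2} \cdot 96 = \frac{31}{15} + 4 \cdot 96 = \frac{31}{15} + 384 = \frac{5791}{15}$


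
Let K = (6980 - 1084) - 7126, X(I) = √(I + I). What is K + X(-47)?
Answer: -1230 + I*√94 ≈ -1230.0 + 9.6954*I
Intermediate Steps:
X(I) = √2*√I (X(I) = √(2*I) = √2*√I)
K = -1230 (K = 5896 - 7126 = -1230)
K + X(-47) = -1230 + √2*√(-47) = -1230 + √2*(I*√47) = -1230 + I*√94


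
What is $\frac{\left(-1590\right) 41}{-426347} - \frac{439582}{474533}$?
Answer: $- \frac{156479660684}{202315720951} \approx -0.77344$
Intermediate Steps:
$\frac{\left(-1590\right) 41}{-426347} - \frac{439582}{474533} = \left(-65190\right) \left(- \frac{1}{426347}\right) - \frac{439582}{474533} = \frac{65190}{426347} - \frac{439582}{474533} = - \frac{156479660684}{202315720951}$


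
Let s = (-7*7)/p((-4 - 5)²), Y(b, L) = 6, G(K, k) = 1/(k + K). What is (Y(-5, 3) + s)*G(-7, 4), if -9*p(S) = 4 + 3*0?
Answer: -155/4 ≈ -38.750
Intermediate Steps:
G(K, k) = 1/(K + k)
p(S) = -4/9 (p(S) = -(4 + 3*0)/9 = -(4 + 0)/9 = -⅑*4 = -4/9)
s = 441/4 (s = (-7*7)/(-4/9) = -49*(-9/4) = 441/4 ≈ 110.25)
(Y(-5, 3) + s)*G(-7, 4) = (6 + 441/4)/(-7 + 4) = (465/4)/(-3) = (465/4)*(-⅓) = -155/4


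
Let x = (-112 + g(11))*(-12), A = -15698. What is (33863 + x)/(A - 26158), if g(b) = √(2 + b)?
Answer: -323/384 + √13/3488 ≈ -0.84011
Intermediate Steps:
x = 1344 - 12*√13 (x = (-112 + √(2 + 11))*(-12) = (-112 + √13)*(-12) = 1344 - 12*√13 ≈ 1300.7)
(33863 + x)/(A - 26158) = (33863 + (1344 - 12*√13))/(-15698 - 26158) = (35207 - 12*√13)/(-41856) = (35207 - 12*√13)*(-1/41856) = -323/384 + √13/3488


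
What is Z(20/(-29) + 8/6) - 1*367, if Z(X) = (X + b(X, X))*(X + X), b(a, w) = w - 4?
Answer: -2804255/7569 ≈ -370.49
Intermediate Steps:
b(a, w) = -4 + w
Z(X) = 2*X*(-4 + 2*X) (Z(X) = (X + (-4 + X))*(X + X) = (-4 + 2*X)*(2*X) = 2*X*(-4 + 2*X))
Z(20/(-29) + 8/6) - 1*367 = 4*(20/(-29) + 8/6)*(-2 + (20/(-29) + 8/6)) - 1*367 = 4*(20*(-1/29) + 8*(1/6))*(-2 + (20*(-1/29) + 8*(1/6))) - 367 = 4*(-20/29 + 4/3)*(-2 + (-20/29 + 4/3)) - 367 = 4*(56/87)*(-2 + 56/87) - 367 = 4*(56/87)*(-118/87) - 367 = -26432/7569 - 367 = -2804255/7569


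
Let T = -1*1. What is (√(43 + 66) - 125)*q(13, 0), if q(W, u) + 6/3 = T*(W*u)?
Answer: 250 - 2*√109 ≈ 229.12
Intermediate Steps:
T = -1
q(W, u) = -2 - W*u
(√(43 + 66) - 125)*q(13, 0) = (√(43 + 66) - 125)*(-2 - 1*13*0) = (√109 - 125)*(-2 + 0) = (-125 + √109)*(-2) = 250 - 2*√109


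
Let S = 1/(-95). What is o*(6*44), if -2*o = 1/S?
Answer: 12540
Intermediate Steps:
S = -1/95 ≈ -0.010526
o = 95/2 (o = -1/(2*(-1/95)) = -½*(-95) = 95/2 ≈ 47.500)
o*(6*44) = 95*(6*44)/2 = (95/2)*264 = 12540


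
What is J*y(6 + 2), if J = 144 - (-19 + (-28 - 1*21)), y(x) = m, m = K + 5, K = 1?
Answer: 1272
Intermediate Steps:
m = 6 (m = 1 + 5 = 6)
y(x) = 6
J = 212 (J = 144 - (-19 + (-28 - 21)) = 144 - (-19 - 49) = 144 - 1*(-68) = 144 + 68 = 212)
J*y(6 + 2) = 212*6 = 1272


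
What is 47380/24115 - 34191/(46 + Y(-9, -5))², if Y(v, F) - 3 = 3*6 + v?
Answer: -4587101/559468 ≈ -8.1990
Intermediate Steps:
Y(v, F) = 21 + v (Y(v, F) = 3 + (3*6 + v) = 3 + (18 + v) = 21 + v)
47380/24115 - 34191/(46 + Y(-9, -5))² = 47380/24115 - 34191/(46 + (21 - 9))² = 47380*(1/24115) - 34191/(46 + 12)² = 9476/4823 - 34191/(58²) = 9476/4823 - 34191/3364 = 9476/4823 - 34191*1/3364 = 9476/4823 - 1179/116 = -4587101/559468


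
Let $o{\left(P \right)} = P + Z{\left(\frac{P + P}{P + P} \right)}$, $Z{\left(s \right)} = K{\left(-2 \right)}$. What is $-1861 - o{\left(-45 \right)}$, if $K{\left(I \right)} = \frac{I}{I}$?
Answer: $-1817$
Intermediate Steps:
$K{\left(I \right)} = 1$
$Z{\left(s \right)} = 1$
$o{\left(P \right)} = 1 + P$ ($o{\left(P \right)} = P + 1 = 1 + P$)
$-1861 - o{\left(-45 \right)} = -1861 - \left(1 - 45\right) = -1861 - -44 = -1861 + 44 = -1817$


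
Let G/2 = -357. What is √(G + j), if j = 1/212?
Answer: I*√8022451/106 ≈ 26.721*I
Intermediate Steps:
G = -714 (G = 2*(-357) = -714)
j = 1/212 ≈ 0.0047170
√(G + j) = √(-714 + 1/212) = √(-151367/212) = I*√8022451/106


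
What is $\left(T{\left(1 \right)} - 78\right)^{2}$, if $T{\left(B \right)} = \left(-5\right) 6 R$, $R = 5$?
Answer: $51984$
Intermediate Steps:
$T{\left(B \right)} = -150$ ($T{\left(B \right)} = \left(-5\right) 6 \cdot 5 = \left(-30\right) 5 = -150$)
$\left(T{\left(1 \right)} - 78\right)^{2} = \left(-150 - 78\right)^{2} = \left(-228\right)^{2} = 51984$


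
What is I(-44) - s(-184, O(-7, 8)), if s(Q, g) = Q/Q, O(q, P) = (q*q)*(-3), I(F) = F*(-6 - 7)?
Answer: 571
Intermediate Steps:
I(F) = -13*F (I(F) = F*(-13) = -13*F)
O(q, P) = -3*q² (O(q, P) = q²*(-3) = -3*q²)
s(Q, g) = 1
I(-44) - s(-184, O(-7, 8)) = -13*(-44) - 1*1 = 572 - 1 = 571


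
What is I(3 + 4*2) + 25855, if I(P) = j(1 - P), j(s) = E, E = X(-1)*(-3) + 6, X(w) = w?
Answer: 25864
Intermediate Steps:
E = 9 (E = -1*(-3) + 6 = 3 + 6 = 9)
j(s) = 9
I(P) = 9
I(3 + 4*2) + 25855 = 9 + 25855 = 25864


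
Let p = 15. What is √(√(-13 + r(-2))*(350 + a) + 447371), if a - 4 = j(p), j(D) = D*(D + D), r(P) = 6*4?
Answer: √(447371 + 804*√11) ≈ 670.85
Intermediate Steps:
r(P) = 24
j(D) = 2*D² (j(D) = D*(2*D) = 2*D²)
a = 454 (a = 4 + 2*15² = 4 + 2*225 = 4 + 450 = 454)
√(√(-13 + r(-2))*(350 + a) + 447371) = √(√(-13 + 24)*(350 + 454) + 447371) = √(√11*804 + 447371) = √(804*√11 + 447371) = √(447371 + 804*√11)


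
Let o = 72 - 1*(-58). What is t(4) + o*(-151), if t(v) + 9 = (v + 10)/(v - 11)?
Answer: -19641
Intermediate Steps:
o = 130 (o = 72 + 58 = 130)
t(v) = -9 + (10 + v)/(-11 + v) (t(v) = -9 + (v + 10)/(v - 11) = -9 + (10 + v)/(-11 + v))
t(4) + o*(-151) = (109 - 8*4)/(-11 + 4) + 130*(-151) = (109 - 32)/(-7) - 19630 = -⅐*77 - 19630 = -11 - 19630 = -19641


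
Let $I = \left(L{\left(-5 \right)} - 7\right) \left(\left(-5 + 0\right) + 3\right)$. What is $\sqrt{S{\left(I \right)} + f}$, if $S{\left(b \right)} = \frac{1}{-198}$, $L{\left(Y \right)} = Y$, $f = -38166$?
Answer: $\frac{i \sqrt{166251118}}{66} \approx 195.36 i$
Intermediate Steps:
$I = 24$ ($I = \left(-5 - 7\right) \left(\left(-5 + 0\right) + 3\right) = - 12 \left(-5 + 3\right) = \left(-12\right) \left(-2\right) = 24$)
$S{\left(b \right)} = - \frac{1}{198}$
$\sqrt{S{\left(I \right)} + f} = \sqrt{- \frac{1}{198} - 38166} = \sqrt{- \frac{7556869}{198}} = \frac{i \sqrt{166251118}}{66}$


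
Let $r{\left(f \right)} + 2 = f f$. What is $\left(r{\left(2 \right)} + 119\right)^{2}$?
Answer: $14641$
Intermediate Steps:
$r{\left(f \right)} = -2 + f^{2}$ ($r{\left(f \right)} = -2 + f f = -2 + f^{2}$)
$\left(r{\left(2 \right)} + 119\right)^{2} = \left(\left(-2 + 2^{2}\right) + 119\right)^{2} = \left(\left(-2 + 4\right) + 119\right)^{2} = \left(2 + 119\right)^{2} = 121^{2} = 14641$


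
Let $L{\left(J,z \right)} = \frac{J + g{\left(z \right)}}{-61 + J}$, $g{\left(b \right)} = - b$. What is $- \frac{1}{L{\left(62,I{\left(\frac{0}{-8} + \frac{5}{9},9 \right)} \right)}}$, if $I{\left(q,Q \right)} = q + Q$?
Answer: $- \frac{9}{472} \approx -0.019068$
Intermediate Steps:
$I{\left(q,Q \right)} = Q + q$
$L{\left(J,z \right)} = \frac{J - z}{-61 + J}$
$- \frac{1}{L{\left(62,I{\left(\frac{0}{-8} + \frac{5}{9},9 \right)} \right)}} = - \frac{1}{\frac{1}{-61 + 62} \left(62 - \left(9 + \left(\frac{0}{-8} + \frac{5}{9}\right)\right)\right)} = - \frac{1}{1^{-1} \left(62 - \left(9 + \left(0 \left(- \frac{1}{8}\right) + 5 \cdot \frac{1}{9}\right)\right)\right)} = - \frac{1}{1 \left(62 - \left(9 + \left(0 + \frac{5}{9}\right)\right)\right)} = - \frac{1}{1 \left(62 - \left(9 + \frac{5}{9}\right)\right)} = - \frac{1}{1 \left(62 - \frac{86}{9}\right)} = - \frac{1}{1 \cdot \frac{472}{9}} = - \frac{1}{\frac{472}{9}} = \left(-1\right) \frac{9}{472} = - \frac{9}{472}$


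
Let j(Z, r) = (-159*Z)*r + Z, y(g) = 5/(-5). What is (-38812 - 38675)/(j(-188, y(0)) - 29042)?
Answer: 77487/59122 ≈ 1.3106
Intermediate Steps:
y(g) = -1 (y(g) = 5*(-⅕) = -1)
j(Z, r) = Z - 159*Z*r (j(Z, r) = -159*Z*r + Z = Z - 159*Z*r)
(-38812 - 38675)/(j(-188, y(0)) - 29042) = (-38812 - 38675)/(-188*(1 - 159*(-1)) - 29042) = -77487/(-188*(1 + 159) - 29042) = -77487/(-188*160 - 29042) = -77487/(-30080 - 29042) = -77487/(-59122) = -77487*(-1/59122) = 77487/59122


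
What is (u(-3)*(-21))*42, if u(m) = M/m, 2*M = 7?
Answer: 1029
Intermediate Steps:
M = 7/2 (M = (½)*7 = 7/2 ≈ 3.5000)
u(m) = 7/(2*m)
(u(-3)*(-21))*42 = (((7/2)/(-3))*(-21))*42 = (((7/2)*(-⅓))*(-21))*42 = -7/6*(-21)*42 = (49/2)*42 = 1029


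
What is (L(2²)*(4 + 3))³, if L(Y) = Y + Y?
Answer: 175616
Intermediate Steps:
L(Y) = 2*Y
(L(2²)*(4 + 3))³ = ((2*2²)*(4 + 3))³ = ((2*4)*7)³ = (8*7)³ = 56³ = 175616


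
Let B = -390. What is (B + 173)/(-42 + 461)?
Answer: -217/419 ≈ -0.51790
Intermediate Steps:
(B + 173)/(-42 + 461) = (-390 + 173)/(-42 + 461) = -217/419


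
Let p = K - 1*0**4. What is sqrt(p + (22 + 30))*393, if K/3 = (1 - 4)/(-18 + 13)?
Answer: 393*sqrt(1345)/5 ≈ 2882.6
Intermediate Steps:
K = 9/5 (K = 3*((1 - 4)/(-18 + 13)) = 3*(-3/(-5)) = 3*(-3*(-1/5)) = 3*(3/5) = 9/5 ≈ 1.8000)
p = 9/5 (p = 9/5 - 1*0**4 = 9/5 - 1*0 = 9/5 + 0 = 9/5 ≈ 1.8000)
sqrt(p + (22 + 30))*393 = sqrt(9/5 + (22 + 30))*393 = sqrt(9/5 + 52)*393 = sqrt(269/5)*393 = (sqrt(1345)/5)*393 = 393*sqrt(1345)/5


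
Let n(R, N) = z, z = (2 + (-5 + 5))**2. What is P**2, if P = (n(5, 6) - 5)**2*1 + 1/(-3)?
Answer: 4/9 ≈ 0.44444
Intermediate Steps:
z = 4 (z = (2 + 0)**2 = 2**2 = 4)
n(R, N) = 4
P = 2/3 (P = (4 - 5)**2*1 + 1/(-3) = (-1)**2*1 - 1/3 = 1*1 - 1/3 = 1 - 1/3 = 2/3 ≈ 0.66667)
P**2 = (2/3)**2 = 4/9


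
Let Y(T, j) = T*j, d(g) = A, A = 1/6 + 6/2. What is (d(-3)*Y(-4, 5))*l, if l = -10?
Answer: 1900/3 ≈ 633.33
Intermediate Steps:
A = 19/6 (A = 1*(⅙) + 6*(½) = ⅙ + 3 = 19/6 ≈ 3.1667)
d(g) = 19/6
(d(-3)*Y(-4, 5))*l = (19*(-4*5)/6)*(-10) = ((19/6)*(-20))*(-10) = -190/3*(-10) = 1900/3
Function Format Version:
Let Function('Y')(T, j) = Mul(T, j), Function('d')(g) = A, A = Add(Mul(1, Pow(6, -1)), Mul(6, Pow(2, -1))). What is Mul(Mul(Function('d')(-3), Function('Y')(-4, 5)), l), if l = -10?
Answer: Rational(1900, 3) ≈ 633.33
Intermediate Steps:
A = Rational(19, 6) (A = Add(Mul(1, Rational(1, 6)), Mul(6, Rational(1, 2))) = Add(Rational(1, 6), 3) = Rational(19, 6) ≈ 3.1667)
Function('d')(g) = Rational(19, 6)
Mul(Mul(Function('d')(-3), Function('Y')(-4, 5)), l) = Mul(Mul(Rational(19, 6), Mul(-4, 5)), -10) = Mul(Mul(Rational(19, 6), -20), -10) = Mul(Rational(-190, 3), -10) = Rational(1900, 3)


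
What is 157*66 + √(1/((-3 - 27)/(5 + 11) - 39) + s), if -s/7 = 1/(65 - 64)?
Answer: 10362 + I*√751119/327 ≈ 10362.0 + 2.6504*I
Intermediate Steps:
s = -7 (s = -7/(65 - 64) = -7/1 = -7*1 = -7)
157*66 + √(1/((-3 - 27)/(5 + 11) - 39) + s) = 157*66 + √(1/((-3 - 27)/(5 + 11) - 39) - 7) = 10362 + √(1/(-30/16 - 39) - 7) = 10362 + √(1/(-30*1/16 - 39) - 7) = 10362 + √(1/(-15/8 - 39) - 7) = 10362 + √(1/(-327/8) - 7) = 10362 + √(-8/327 - 7) = 10362 + √(-2297/327) = 10362 + I*√751119/327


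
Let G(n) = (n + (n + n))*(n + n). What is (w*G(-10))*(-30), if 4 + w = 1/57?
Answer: 1362000/19 ≈ 71684.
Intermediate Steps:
w = -227/57 (w = -4 + 1/57 = -227/57 ≈ -3.9825)
G(n) = 6*n**2 (G(n) = (n + 2*n)*(2*n) = (3*n)*(2*n) = 6*n**2)
(w*G(-10))*(-30) = -454*(-10)**2/19*(-30) = -454*100/19*(-30) = -227/57*600*(-30) = -45400/19*(-30) = 1362000/19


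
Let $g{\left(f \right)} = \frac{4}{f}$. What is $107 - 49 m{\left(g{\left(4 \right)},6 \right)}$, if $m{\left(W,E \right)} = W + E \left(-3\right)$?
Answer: $940$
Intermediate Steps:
$m{\left(W,E \right)} = W - 3 E$
$107 - 49 m{\left(g{\left(4 \right)},6 \right)} = 107 - 49 \left(\frac{4}{4} - 18\right) = 107 - 49 \left(4 \cdot \frac{1}{4} - 18\right) = 107 - 49 \left(1 - 18\right) = 107 - -833 = 107 + 833 = 940$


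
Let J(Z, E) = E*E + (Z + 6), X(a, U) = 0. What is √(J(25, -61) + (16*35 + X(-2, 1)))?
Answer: 14*√22 ≈ 65.666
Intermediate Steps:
J(Z, E) = 6 + Z + E² (J(Z, E) = E² + (6 + Z) = 6 + Z + E²)
√(J(25, -61) + (16*35 + X(-2, 1))) = √((6 + 25 + (-61)²) + (16*35 + 0)) = √((6 + 25 + 3721) + (560 + 0)) = √(3752 + 560) = √4312 = 14*√22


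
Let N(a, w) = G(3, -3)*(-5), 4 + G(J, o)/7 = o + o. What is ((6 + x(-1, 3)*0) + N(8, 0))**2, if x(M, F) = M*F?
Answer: 126736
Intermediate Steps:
x(M, F) = F*M
G(J, o) = -28 + 14*o (G(J, o) = -28 + 7*(o + o) = -28 + 7*(2*o) = -28 + 14*o)
N(a, w) = 350 (N(a, w) = (-28 + 14*(-3))*(-5) = (-28 - 42)*(-5) = -70*(-5) = 350)
((6 + x(-1, 3)*0) + N(8, 0))**2 = ((6 + (3*(-1))*0) + 350)**2 = ((6 - 3*0) + 350)**2 = ((6 + 0) + 350)**2 = (6 + 350)**2 = 356**2 = 126736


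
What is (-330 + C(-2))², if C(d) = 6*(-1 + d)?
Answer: 121104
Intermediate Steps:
C(d) = -6 + 6*d
(-330 + C(-2))² = (-330 + (-6 + 6*(-2)))² = (-330 + (-6 - 12))² = (-330 - 18)² = (-348)² = 121104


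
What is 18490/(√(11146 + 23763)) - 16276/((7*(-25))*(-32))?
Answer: -4069/1400 + 18490*√34909/34909 ≈ 96.056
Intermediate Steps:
18490/(√(11146 + 23763)) - 16276/((7*(-25))*(-32)) = 18490/(√34909) - 16276/((-175*(-32))) = 18490*(√34909/34909) - 16276/5600 = 18490*√34909/34909 - 16276*1/5600 = 18490*√34909/34909 - 4069/1400 = -4069/1400 + 18490*√34909/34909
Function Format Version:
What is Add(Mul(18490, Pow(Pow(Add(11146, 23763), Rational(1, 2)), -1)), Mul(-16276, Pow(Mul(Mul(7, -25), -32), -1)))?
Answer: Add(Rational(-4069, 1400), Mul(Rational(18490, 34909), Pow(34909, Rational(1, 2)))) ≈ 96.056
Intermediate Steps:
Add(Mul(18490, Pow(Pow(Add(11146, 23763), Rational(1, 2)), -1)), Mul(-16276, Pow(Mul(Mul(7, -25), -32), -1))) = Add(Mul(18490, Pow(Pow(34909, Rational(1, 2)), -1)), Mul(-16276, Pow(Mul(-175, -32), -1))) = Add(Mul(18490, Mul(Rational(1, 34909), Pow(34909, Rational(1, 2)))), Mul(-16276, Pow(5600, -1))) = Add(Mul(Rational(18490, 34909), Pow(34909, Rational(1, 2))), Mul(-16276, Rational(1, 5600))) = Add(Mul(Rational(18490, 34909), Pow(34909, Rational(1, 2))), Rational(-4069, 1400)) = Add(Rational(-4069, 1400), Mul(Rational(18490, 34909), Pow(34909, Rational(1, 2))))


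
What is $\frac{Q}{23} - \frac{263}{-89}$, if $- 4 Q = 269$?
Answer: $\frac{255}{8188} \approx 0.031143$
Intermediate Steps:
$Q = - \frac{269}{4}$ ($Q = \left(- \frac{1}{4}\right) 269 = - \frac{269}{4} \approx -67.25$)
$\frac{Q}{23} - \frac{263}{-89} = - \frac{269}{4 \cdot 23} - \frac{263}{-89} = \left(- \frac{269}{4}\right) \frac{1}{23} - - \frac{263}{89} = - \frac{269}{92} + \frac{263}{89} = \frac{255}{8188}$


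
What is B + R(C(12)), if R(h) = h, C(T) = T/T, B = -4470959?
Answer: -4470958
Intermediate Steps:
C(T) = 1
B + R(C(12)) = -4470959 + 1 = -4470958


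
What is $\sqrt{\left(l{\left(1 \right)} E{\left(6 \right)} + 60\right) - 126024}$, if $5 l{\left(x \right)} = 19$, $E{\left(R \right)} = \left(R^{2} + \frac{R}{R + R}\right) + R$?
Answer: $\frac{i \sqrt{503210}}{2} \approx 354.69 i$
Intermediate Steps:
$E{\left(R \right)} = \frac{1}{2} + R + R^{2}$ ($E{\left(R \right)} = \left(R^{2} + \frac{R}{2 R}\right) + R = \left(R^{2} + \frac{1}{2 R} R\right) + R = \left(R^{2} + \frac{1}{2}\right) + R = \left(\frac{1}{2} + R^{2}\right) + R = \frac{1}{2} + R + R^{2}$)
$l{\left(x \right)} = \frac{19}{5}$ ($l{\left(x \right)} = \frac{1}{5} \cdot 19 = \frac{19}{5}$)
$\sqrt{\left(l{\left(1 \right)} E{\left(6 \right)} + 60\right) - 126024} = \sqrt{\left(\frac{19 \left(\frac{1}{2} + 6 + 6^{2}\right)}{5} + 60\right) - 126024} = \sqrt{\left(\frac{19 \left(\frac{1}{2} + 6 + 36\right)}{5} + 60\right) - 126024} = \sqrt{\left(\frac{19}{5} \cdot \frac{85}{2} + 60\right) - 126024} = \sqrt{\left(\frac{323}{2} + 60\right) - 126024} = \sqrt{\frac{443}{2} - 126024} = \sqrt{- \frac{251605}{2}} = \frac{i \sqrt{503210}}{2}$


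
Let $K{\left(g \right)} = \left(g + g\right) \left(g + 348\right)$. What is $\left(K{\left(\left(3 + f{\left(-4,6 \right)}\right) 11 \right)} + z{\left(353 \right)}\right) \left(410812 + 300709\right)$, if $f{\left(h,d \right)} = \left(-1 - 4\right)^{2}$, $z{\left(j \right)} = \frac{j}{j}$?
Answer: $287523501537$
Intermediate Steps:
$z{\left(j \right)} = 1$
$f{\left(h,d \right)} = 25$ ($f{\left(h,d \right)} = \left(-5\right)^{2} = 25$)
$K{\left(g \right)} = 2 g \left(348 + g\right)$
$\left(K{\left(\left(3 + f{\left(-4,6 \right)}\right) 11 \right)} + z{\left(353 \right)}\right) \left(410812 + 300709\right) = \left(2 \left(3 + 25\right) 11 \left(348 + \left(3 + 25\right) 11\right) + 1\right) \left(410812 + 300709\right) = \left(2 \cdot 28 \cdot 11 \left(348 + 28 \cdot 11\right) + 1\right) 711521 = \left(2 \cdot 308 \left(348 + 308\right) + 1\right) 711521 = \left(2 \cdot 308 \cdot 656 + 1\right) 711521 = \left(404096 + 1\right) 711521 = 404097 \cdot 711521 = 287523501537$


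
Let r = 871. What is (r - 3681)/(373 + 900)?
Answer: -2810/1273 ≈ -2.2074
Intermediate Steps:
(r - 3681)/(373 + 900) = (871 - 3681)/(373 + 900) = -2810/1273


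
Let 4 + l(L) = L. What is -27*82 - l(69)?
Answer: -2279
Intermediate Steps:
l(L) = -4 + L
-27*82 - l(69) = -27*82 - (-4 + 69) = -2214 - 1*65 = -2214 - 65 = -2279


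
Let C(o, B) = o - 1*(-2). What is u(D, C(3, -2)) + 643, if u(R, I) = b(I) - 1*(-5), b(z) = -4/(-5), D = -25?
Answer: 3244/5 ≈ 648.80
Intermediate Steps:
b(z) = ⅘ (b(z) = -4*(-⅕) = ⅘)
C(o, B) = 2 + o (C(o, B) = o + 2 = 2 + o)
u(R, I) = 29/5 (u(R, I) = ⅘ - 1*(-5) = ⅘ + 5 = 29/5)
u(D, C(3, -2)) + 643 = 29/5 + 643 = 3244/5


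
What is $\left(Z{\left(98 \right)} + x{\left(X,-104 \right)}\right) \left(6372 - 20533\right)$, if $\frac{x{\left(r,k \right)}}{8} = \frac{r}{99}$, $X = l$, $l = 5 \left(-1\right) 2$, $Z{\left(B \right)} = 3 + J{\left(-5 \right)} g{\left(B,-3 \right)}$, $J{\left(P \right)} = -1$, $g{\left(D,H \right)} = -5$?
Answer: $- \frac{10082632}{99} \approx -1.0184 \cdot 10^{5}$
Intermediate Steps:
$Z{\left(B \right)} = 8$ ($Z{\left(B \right)} = 3 - -5 = 3 + 5 = 8$)
$l = -10$ ($l = \left(-5\right) 2 = -10$)
$X = -10$
$x{\left(r,k \right)} = \frac{8 r}{99}$ ($x{\left(r,k \right)} = 8 \frac{r}{99} = \frac{8 r}{99}$)
$\left(Z{\left(98 \right)} + x{\left(X,-104 \right)}\right) \left(6372 - 20533\right) = \left(8 + \frac{8}{99} \left(-10\right)\right) \left(6372 - 20533\right) = \left(8 - \frac{80}{99}\right) \left(-14161\right) = \frac{712}{99} \left(-14161\right) = - \frac{10082632}{99}$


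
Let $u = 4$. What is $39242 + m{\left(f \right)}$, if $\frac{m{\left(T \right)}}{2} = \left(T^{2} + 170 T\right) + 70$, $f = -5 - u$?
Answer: $36484$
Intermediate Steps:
$f = -9$ ($f = -5 - 4 = -9$)
$m{\left(T \right)} = 140 + 2 T^{2} + 340 T$ ($m{\left(T \right)} = 2 \left(\left(T^{2} + 170 T\right) + 70\right) = 2 \left(70 + T^{2} + 170 T\right) = 140 + 2 T^{2} + 340 T$)
$39242 + m{\left(f \right)} = 39242 + \left(140 + 2 \left(-9\right)^{2} + 340 \left(-9\right)\right) = 39242 + \left(140 + 2 \cdot 81 - 3060\right) = 39242 + \left(140 + 162 - 3060\right) = 39242 - 2758 = 36484$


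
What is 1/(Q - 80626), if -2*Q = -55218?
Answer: -1/53017 ≈ -1.8862e-5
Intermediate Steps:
Q = 27609 (Q = -½*(-55218) = 27609)
1/(Q - 80626) = 1/(27609 - 80626) = 1/(-53017) = -1/53017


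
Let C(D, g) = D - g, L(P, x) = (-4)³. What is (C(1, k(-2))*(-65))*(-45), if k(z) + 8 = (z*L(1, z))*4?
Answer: -1471275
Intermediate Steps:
L(P, x) = -64
k(z) = -8 - 256*z (k(z) = -8 + (z*(-64))*4 = -8 - 64*z*4 = -8 - 256*z)
(C(1, k(-2))*(-65))*(-45) = ((1 - (-8 - 256*(-2)))*(-65))*(-45) = ((1 - (-8 + 512))*(-65))*(-45) = ((1 - 1*504)*(-65))*(-45) = ((1 - 504)*(-65))*(-45) = -503*(-65)*(-45) = 32695*(-45) = -1471275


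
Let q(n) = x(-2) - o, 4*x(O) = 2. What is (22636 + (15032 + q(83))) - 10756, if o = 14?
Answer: 53797/2 ≈ 26899.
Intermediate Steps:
x(O) = ½ (x(O) = (¼)*2 = ½)
q(n) = -27/2 (q(n) = ½ - 1*14 = ½ - 14 = -27/2)
(22636 + (15032 + q(83))) - 10756 = (22636 + (15032 - 27/2)) - 10756 = (22636 + 30037/2) - 10756 = 75309/2 - 10756 = 53797/2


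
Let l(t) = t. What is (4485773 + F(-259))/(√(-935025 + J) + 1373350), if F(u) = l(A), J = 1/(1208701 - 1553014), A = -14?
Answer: 46111872435891075/14117515320019681 - 585099*I*√12316506891934282/28235030640039362 ≈ 3.2663 - 0.0022998*I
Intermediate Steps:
J = -1/344313 (J = 1/(-344313) = -1/344313 ≈ -2.9043e-6)
F(u) = -14
(4485773 + F(-259))/(√(-935025 + J) + 1373350) = (4485773 - 14)/(√(-935025 - 1/344313) + 1373350) = 4485759/(√(-321941262826/344313) + 1373350) = 4485759/(I*√12316506891934282/114771 + 1373350) = 4485759/(1373350 + I*√12316506891934282/114771)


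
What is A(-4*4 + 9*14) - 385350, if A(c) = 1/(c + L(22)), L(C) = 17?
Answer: -48939449/127 ≈ -3.8535e+5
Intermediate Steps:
A(c) = 1/(17 + c) (A(c) = 1/(c + 17) = 1/(17 + c))
A(-4*4 + 9*14) - 385350 = 1/(17 + (-4*4 + 9*14)) - 385350 = 1/(17 + (-16 + 126)) - 385350 = 1/(17 + 110) - 385350 = 1/127 - 385350 = -48939449/127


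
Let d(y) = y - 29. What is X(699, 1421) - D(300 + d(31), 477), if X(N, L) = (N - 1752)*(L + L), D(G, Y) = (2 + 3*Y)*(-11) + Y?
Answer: -2977340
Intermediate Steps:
d(y) = -29 + y
D(G, Y) = -22 - 32*Y (D(G, Y) = (-22 - 33*Y) + Y = -22 - 32*Y)
X(N, L) = 2*L*(-1752 + N) (X(N, L) = (-1752 + N)*(2*L) = 2*L*(-1752 + N))
X(699, 1421) - D(300 + d(31), 477) = 2*1421*(-1752 + 699) - (-22 - 32*477) = 2*1421*(-1053) - (-22 - 15264) = -2992626 - 1*(-15286) = -2992626 + 15286 = -2977340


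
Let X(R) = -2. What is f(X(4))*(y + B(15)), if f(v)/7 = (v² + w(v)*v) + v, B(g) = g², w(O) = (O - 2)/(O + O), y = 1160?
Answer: 0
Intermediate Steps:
w(O) = (-2 + O)/(2*O) (w(O) = (-2 + O)/((2*O)) = (-2 + O)*(1/(2*O)) = (-2 + O)/(2*O))
f(v) = -7 + 7*v² + 21*v/2 (f(v) = 7*((v² + ((-2 + v)/(2*v))*v) + v) = 7*((v² + (-1 + v/2)) + v) = 7*((-1 + v² + v/2) + v) = 7*(-1 + v² + 3*v/2) = -7 + 7*v² + 21*v/2)
f(X(4))*(y + B(15)) = (-7 + 7*(-2)² + (21/2)*(-2))*(1160 + 15²) = (-7 + 7*4 - 21)*(1160 + 225) = (-7 + 28 - 21)*1385 = 0*1385 = 0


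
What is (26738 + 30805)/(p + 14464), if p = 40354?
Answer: 57543/54818 ≈ 1.0497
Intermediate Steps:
(26738 + 30805)/(p + 14464) = (26738 + 30805)/(40354 + 14464) = 57543/54818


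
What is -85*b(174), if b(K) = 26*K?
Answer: -384540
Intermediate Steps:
-85*b(174) = -2210*174 = -85*4524 = -384540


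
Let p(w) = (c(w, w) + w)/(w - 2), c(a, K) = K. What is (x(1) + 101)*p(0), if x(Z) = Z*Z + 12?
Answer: 0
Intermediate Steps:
x(Z) = 12 + Z² (x(Z) = Z² + 12 = 12 + Z²)
p(w) = 2*w/(-2 + w) (p(w) = (w + w)/(w - 2) = (2*w)/(-2 + w) = 2*w/(-2 + w))
(x(1) + 101)*p(0) = ((12 + 1²) + 101)*(2*0/(-2 + 0)) = ((12 + 1) + 101)*(2*0/(-2)) = (13 + 101)*(2*0*(-½)) = 114*0 = 0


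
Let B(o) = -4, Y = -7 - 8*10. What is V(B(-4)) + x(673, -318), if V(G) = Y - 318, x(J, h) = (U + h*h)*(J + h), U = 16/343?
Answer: 12313230625/343 ≈ 3.5899e+7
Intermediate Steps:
Y = -87 (Y = -7 - 80 = -87)
U = 16/343 (U = 16*(1/343) = 16/343 ≈ 0.046647)
x(J, h) = (16/343 + h**2)*(J + h) (x(J, h) = (16/343 + h*h)*(J + h) = (16/343 + h**2)*(J + h))
V(G) = -405 (V(G) = -87 - 318 = -405)
V(B(-4)) + x(673, -318) = -405 + ((-318)**3 + (16/343)*673 + (16/343)*(-318) + 673*(-318)**2) = -405 + (-32157432 + 10768/343 - 5088/343 + 673*101124) = -405 + (-32157432 + 10768/343 - 5088/343 + 68056452) = -405 + 12313369540/343 = 12313230625/343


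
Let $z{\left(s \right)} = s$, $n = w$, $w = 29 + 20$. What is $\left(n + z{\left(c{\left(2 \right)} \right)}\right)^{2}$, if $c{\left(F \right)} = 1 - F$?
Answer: $2304$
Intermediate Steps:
$w = 49$
$n = 49$
$\left(n + z{\left(c{\left(2 \right)} \right)}\right)^{2} = \left(49 + \left(1 - 2\right)\right)^{2} = \left(49 - 1\right)^{2} = 48^{2} = 2304$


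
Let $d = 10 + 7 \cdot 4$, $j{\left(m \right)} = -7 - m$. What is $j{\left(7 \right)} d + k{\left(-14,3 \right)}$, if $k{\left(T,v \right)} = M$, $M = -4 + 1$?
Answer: $-535$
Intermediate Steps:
$M = -3$
$k{\left(T,v \right)} = -3$
$d = 38$ ($d = 10 + 28 = 38$)
$j{\left(7 \right)} d + k{\left(-14,3 \right)} = \left(-7 - 7\right) 38 - 3 = \left(-14\right) 38 - 3 = -532 - 3 = -535$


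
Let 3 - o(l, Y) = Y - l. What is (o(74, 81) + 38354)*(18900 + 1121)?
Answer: 767805350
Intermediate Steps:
o(l, Y) = 3 + l - Y (o(l, Y) = 3 - (Y - l) = 3 + (l - Y) = 3 + l - Y)
(o(74, 81) + 38354)*(18900 + 1121) = ((3 + 74 - 1*81) + 38354)*(18900 + 1121) = ((3 + 74 - 81) + 38354)*20021 = (-4 + 38354)*20021 = 38350*20021 = 767805350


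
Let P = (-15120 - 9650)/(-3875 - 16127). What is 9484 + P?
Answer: 94861869/10001 ≈ 9485.2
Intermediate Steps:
P = 12385/10001 (P = -24770/(-20002) = -24770*(-1/20002) = 12385/10001 ≈ 1.2384)
9484 + P = 9484 + 12385/10001 = 94861869/10001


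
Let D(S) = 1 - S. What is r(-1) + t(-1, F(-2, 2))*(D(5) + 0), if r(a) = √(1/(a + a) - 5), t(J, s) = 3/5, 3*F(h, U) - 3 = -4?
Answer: -12/5 + I*√22/2 ≈ -2.4 + 2.3452*I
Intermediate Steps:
F(h, U) = -⅓ (F(h, U) = 1 + (⅓)*(-4) = 1 - 4/3 = -⅓)
t(J, s) = ⅗ (t(J, s) = 3*(⅕) = ⅗)
r(a) = √(-5 + 1/(2*a)) (r(a) = √(1/(2*a) - 5) = √(-5 + 1/(2*a)))
r(-1) + t(-1, F(-2, 2))*(D(5) + 0) = √(-20 + 2/(-1))/2 + 3*((1 - 1*5) + 0)/5 = √(-20 + 2*(-1))/2 + 3*((1 - 5) + 0)/5 = √(-20 - 2)/2 + 3*(-4 + 0)/5 = √(-22)/2 + (⅗)*(-4) = (I*√22)/2 - 12/5 = I*√22/2 - 12/5 = -12/5 + I*√22/2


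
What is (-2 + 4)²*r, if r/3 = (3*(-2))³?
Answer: -2592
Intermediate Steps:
r = -648 (r = 3*(3*(-2))³ = 3*(-6)³ = 3*(-216) = -648)
(-2 + 4)²*r = (-2 + 4)²*(-648) = 2²*(-648) = 4*(-648) = -2592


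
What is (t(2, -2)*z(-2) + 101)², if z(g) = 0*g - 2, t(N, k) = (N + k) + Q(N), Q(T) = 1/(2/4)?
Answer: 9409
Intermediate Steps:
Q(T) = 2 (Q(T) = 1/(2*(¼)) = 1/(½) = 2)
t(N, k) = 2 + N + k (t(N, k) = (N + k) + 2 = 2 + N + k)
z(g) = -2 (z(g) = 0 - 2 = -2)
(t(2, -2)*z(-2) + 101)² = ((2 + 2 - 2)*(-2) + 101)² = (2*(-2) + 101)² = (-4 + 101)² = 97² = 9409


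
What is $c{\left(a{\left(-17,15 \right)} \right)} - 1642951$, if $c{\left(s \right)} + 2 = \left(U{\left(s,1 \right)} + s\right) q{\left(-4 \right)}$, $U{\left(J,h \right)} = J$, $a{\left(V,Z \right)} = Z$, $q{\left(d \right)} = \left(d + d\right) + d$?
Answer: $-1643313$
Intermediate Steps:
$q{\left(d \right)} = 3 d$ ($q{\left(d \right)} = 2 d + d = 3 d$)
$c{\left(s \right)} = -2 - 24 s$ ($c{\left(s \right)} = -2 + \left(s + s\right) 3 \left(-4\right) = -2 + 2 s \left(-12\right) = -2 - 24 s$)
$c{\left(a{\left(-17,15 \right)} \right)} - 1642951 = \left(-2 - 360\right) - 1642951 = -362 - 1642951 = -1643313$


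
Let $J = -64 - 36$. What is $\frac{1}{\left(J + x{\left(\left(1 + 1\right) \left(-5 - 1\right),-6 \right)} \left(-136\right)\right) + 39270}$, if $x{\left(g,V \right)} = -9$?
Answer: $\frac{1}{40394} \approx 2.4756 \cdot 10^{-5}$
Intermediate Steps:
$J = -100$
$\frac{1}{\left(J + x{\left(\left(1 + 1\right) \left(-5 - 1\right),-6 \right)} \left(-136\right)\right) + 39270} = \frac{1}{\left(-100 - -1224\right) + 39270} = \frac{1}{\left(-100 + 1224\right) + 39270} = \frac{1}{1124 + 39270} = \frac{1}{40394}$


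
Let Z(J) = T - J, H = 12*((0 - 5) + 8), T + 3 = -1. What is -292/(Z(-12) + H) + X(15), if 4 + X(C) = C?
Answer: 48/11 ≈ 4.3636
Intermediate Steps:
T = -4 (T = -3 - 1 = -4)
X(C) = -4 + C
H = 36 (H = 12*(-5 + 8) = 12*3 = 36)
Z(J) = -4 - J
-292/(Z(-12) + H) + X(15) = -292/((-4 - 1*(-12)) + 36) + (-4 + 15) = -292/((-4 + 12) + 36) + 11 = -292/(8 + 36) + 11 = -292/44 + 11 = -292*1/44 + 11 = -73/11 + 11 = 48/11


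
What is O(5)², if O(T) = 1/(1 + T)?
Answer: 1/36 ≈ 0.027778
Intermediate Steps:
O(5)² = (1/(1 + 5))² = (1/6)² = (⅙)² = 1/36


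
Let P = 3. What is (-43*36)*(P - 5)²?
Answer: -6192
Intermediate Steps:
(-43*36)*(P - 5)² = (-43*36)*(3 - 5)² = -1548*(-2)² = -1548*4 = -6192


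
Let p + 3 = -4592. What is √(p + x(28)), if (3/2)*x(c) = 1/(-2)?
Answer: I*√41358/3 ≈ 67.789*I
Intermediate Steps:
x(c) = -⅓ (x(c) = (⅔)/(-2) = (⅔)*(-½) = -⅓)
p = -4595 (p = -3 - 4592 = -4595)
√(p + x(28)) = √(-4595 - ⅓) = √(-13786/3) = I*√41358/3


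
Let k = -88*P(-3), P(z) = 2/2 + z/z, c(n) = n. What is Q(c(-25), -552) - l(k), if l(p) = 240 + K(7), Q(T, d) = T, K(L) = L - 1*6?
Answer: -266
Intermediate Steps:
K(L) = -6 + L (K(L) = L - 6 = -6 + L)
P(z) = 2 (P(z) = 2*(1/2) + 1 = 1 + 1 = 2)
k = -176 (k = -88*2 = -176)
l(p) = 241 (l(p) = 240 + (-6 + 7) = 240 + 1 = 241)
Q(c(-25), -552) - l(k) = -25 - 1*241 = -25 - 241 = -266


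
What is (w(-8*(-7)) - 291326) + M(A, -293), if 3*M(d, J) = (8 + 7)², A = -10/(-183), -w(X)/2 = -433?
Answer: -290385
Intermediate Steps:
w(X) = 866 (w(X) = -2*(-433) = 866)
A = 10/183 (A = -10*(-1/183) = 10/183 ≈ 0.054645)
M(d, J) = 75 (M(d, J) = (8 + 7)²/3 = (⅓)*15² = (⅓)*225 = 75)
(w(-8*(-7)) - 291326) + M(A, -293) = (866 - 291326) + 75 = -290460 + 75 = -290385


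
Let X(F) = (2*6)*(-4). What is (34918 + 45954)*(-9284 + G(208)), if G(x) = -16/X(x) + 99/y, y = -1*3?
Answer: -2260372400/3 ≈ -7.5346e+8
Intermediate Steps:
X(F) = -48 (X(F) = 12*(-4) = -48)
y = -3
G(x) = -98/3 (G(x) = -16/(-48) + 99/(-3) = -16*(-1/48) + 99*(-⅓) = ⅓ - 33 = -98/3)
(34918 + 45954)*(-9284 + G(208)) = (34918 + 45954)*(-9284 - 98/3) = 80872*(-27950/3) = -2260372400/3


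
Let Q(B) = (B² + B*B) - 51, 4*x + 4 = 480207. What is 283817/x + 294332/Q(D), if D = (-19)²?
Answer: 437179732784/125136579973 ≈ 3.4936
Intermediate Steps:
x = 480203/4 (x = -1 + (¼)*480207 = -1 + 480207/4 = 480203/4 ≈ 1.2005e+5)
D = 361
Q(B) = -51 + 2*B² (Q(B) = (B² + B²) - 51 = 2*B² - 51 = -51 + 2*B²)
283817/x + 294332/Q(D) = 283817/(480203/4) + 294332/(-51 + 2*361²) = 283817*(4/480203) + 294332/(-51 + 2*130321) = 1135268/480203 + 294332/(-51 + 260642) = 1135268/480203 + 294332/260591 = 437179732784/125136579973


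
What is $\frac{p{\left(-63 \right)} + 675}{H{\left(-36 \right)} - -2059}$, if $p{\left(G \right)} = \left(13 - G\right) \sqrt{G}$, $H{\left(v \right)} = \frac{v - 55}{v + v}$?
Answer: $\frac{48600}{148339} + \frac{16416 i \sqrt{7}}{148339} \approx 0.32763 + 0.29279 i$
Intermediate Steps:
$H{\left(v \right)} = \frac{-55 + v}{2 v}$
$p{\left(G \right)} = \sqrt{G} \left(13 - G\right)$
$\frac{p{\left(-63 \right)} + 675}{H{\left(-36 \right)} - -2059} = \frac{\sqrt{-63} \left(13 - -63\right) + 675}{\frac{-55 - 36}{2 \left(-36\right)} - -2059} = \frac{3 i \sqrt{7} \left(13 + 63\right) + 675}{\frac{1}{2} \left(- \frac{1}{36}\right) \left(-91\right) + 2059} = \frac{3 i \sqrt{7} \cdot 76 + 675}{\frac{91}{72} + 2059} = \frac{228 i \sqrt{7} + 675}{\frac{148339}{72}} = \left(675 + 228 i \sqrt{7}\right) \frac{72}{148339} = \frac{48600}{148339} + \frac{16416 i \sqrt{7}}{148339}$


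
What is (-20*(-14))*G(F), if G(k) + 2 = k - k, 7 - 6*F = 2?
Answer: -560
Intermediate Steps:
F = 5/6 (F = 7/6 - 1/6*2 = 7/6 - 1/3 = 5/6 ≈ 0.83333)
G(k) = -2 (G(k) = -2 + (k - k) = -2 + 0 = -2)
(-20*(-14))*G(F) = -20*(-14)*(-2) = 280*(-2) = -560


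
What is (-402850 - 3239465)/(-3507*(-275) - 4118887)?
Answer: 3642315/3154462 ≈ 1.1547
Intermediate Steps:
(-402850 - 3239465)/(-3507*(-275) - 4118887) = -3642315/(964425 - 4118887) = -3642315/(-3154462) = -3642315*(-1/3154462) = 3642315/3154462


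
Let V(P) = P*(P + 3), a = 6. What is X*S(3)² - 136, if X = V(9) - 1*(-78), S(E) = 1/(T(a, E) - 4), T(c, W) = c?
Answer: -179/2 ≈ -89.500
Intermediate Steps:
S(E) = ½ (S(E) = 1/(6 - 4) = 1/2 = ½)
V(P) = P*(3 + P)
X = 186 (X = 9*(3 + 9) - 1*(-78) = 9*12 + 78 = 108 + 78 = 186)
X*S(3)² - 136 = 186*(½)² - 136 = 186*(¼) - 136 = 93/2 - 136 = -179/2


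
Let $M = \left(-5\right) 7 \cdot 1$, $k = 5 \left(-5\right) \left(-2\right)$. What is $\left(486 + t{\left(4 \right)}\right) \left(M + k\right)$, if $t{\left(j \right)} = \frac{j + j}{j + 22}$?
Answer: $\frac{94830}{13} \approx 7294.6$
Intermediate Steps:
$k = 50$ ($k = \left(-25\right) \left(-2\right) = 50$)
$t{\left(j \right)} = \frac{2 j}{22 + j}$
$M = -35$ ($M = \left(-35\right) 1 = -35$)
$\left(486 + t{\left(4 \right)}\right) \left(M + k\right) = \left(486 + 2 \cdot 4 \frac{1}{22 + 4}\right) \left(-35 + 50\right) = \left(486 + 2 \cdot 4 \cdot \frac{1}{26}\right) 15 = \left(486 + \frac{4}{13}\right) 15 = \frac{6322}{13} \cdot 15 = \frac{94830}{13}$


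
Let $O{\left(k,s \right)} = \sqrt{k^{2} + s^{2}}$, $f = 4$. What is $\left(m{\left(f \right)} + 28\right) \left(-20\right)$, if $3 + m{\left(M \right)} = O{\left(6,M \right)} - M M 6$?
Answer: $1420 - 40 \sqrt{13} \approx 1275.8$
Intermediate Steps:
$m{\left(M \right)} = -3 + \sqrt{36 + M^{2}} - 6 M^{2}$ ($m{\left(M \right)} = -3 - \left(- \sqrt{6^{2} + M^{2}} + M M 6\right) = -3 - \left(- \sqrt{36 + M^{2}} + M^{2} \cdot 6\right) = -3 + \left(\sqrt{36 + M^{2}} - 6 M^{2}\right) = -3 - \left(- \sqrt{36 + M^{2}} + 6 M^{2}\right) = -3 + \sqrt{36 + M^{2}} - 6 M^{2}$)
$\left(m{\left(f \right)} + 28\right) \left(-20\right) = \left(\left(-3 + \sqrt{36 + 4^{2}} - 6 \cdot 4^{2}\right) + 28\right) \left(-20\right) = \left(\left(-3 + \sqrt{36 + 16} - 96\right) + 28\right) \left(-20\right) = \left(\left(-3 + \sqrt{52} - 96\right) + 28\right) \left(-20\right) = \left(\left(-3 + 2 \sqrt{13} - 96\right) + 28\right) \left(-20\right) = \left(\left(-99 + 2 \sqrt{13}\right) + 28\right) \left(-20\right) = \left(-71 + 2 \sqrt{13}\right) \left(-20\right) = 1420 - 40 \sqrt{13}$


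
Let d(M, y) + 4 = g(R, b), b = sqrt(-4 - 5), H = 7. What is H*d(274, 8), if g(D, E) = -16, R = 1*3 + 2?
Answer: -140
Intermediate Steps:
b = 3*I (b = sqrt(-9) = 3*I ≈ 3.0*I)
R = 5 (R = 3 + 2 = 5)
d(M, y) = -20 (d(M, y) = -4 - 16 = -20)
H*d(274, 8) = 7*(-20) = -140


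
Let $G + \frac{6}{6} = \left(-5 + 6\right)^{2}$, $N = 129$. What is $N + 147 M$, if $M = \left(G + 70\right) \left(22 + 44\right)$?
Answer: $679269$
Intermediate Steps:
$G = 0$ ($G = -1 + \left(-5 + 6\right)^{2} = -1 + 1^{2} = -1 + 1 = 0$)
$M = 4620$ ($M = \left(0 + 70\right) \left(22 + 44\right) = 70 \cdot 66 = 4620$)
$N + 147 M = 129 + 147 \cdot 4620 = 129 + 679140 = 679269$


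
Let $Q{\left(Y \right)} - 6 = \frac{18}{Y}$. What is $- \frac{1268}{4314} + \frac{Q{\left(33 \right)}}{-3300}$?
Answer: $- \frac{1930792}{6524925} \approx -0.29591$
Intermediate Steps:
$Q{\left(Y \right)} = 6 + \frac{18}{Y}$
$- \frac{1268}{4314} + \frac{Q{\left(33 \right)}}{-3300} = - \frac{1268}{4314} + \frac{6 + \frac{18}{33}}{-3300} = \left(-1268\right) \frac{1}{4314} + \left(6 + 18 \cdot \frac{1}{33}\right) \left(- \frac{1}{3300}\right) = - \frac{634}{2157} + \left(6 + \frac{6}{11}\right) \left(- \frac{1}{3300}\right) = - \frac{634}{2157} + \frac{72}{11} \left(- \frac{1}{3300}\right) = - \frac{634}{2157} - \frac{6}{3025} = - \frac{1930792}{6524925}$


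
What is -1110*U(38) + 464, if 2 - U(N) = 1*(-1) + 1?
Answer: -1756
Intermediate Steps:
U(N) = 2 (U(N) = 2 - (1*(-1) + 1) = 2 - (-1 + 1) = 2 - 1*0 = 2 + 0 = 2)
-1110*U(38) + 464 = -1110*2 + 464 = -2220 + 464 = -1756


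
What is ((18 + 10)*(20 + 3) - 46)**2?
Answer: 357604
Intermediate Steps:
((18 + 10)*(20 + 3) - 46)**2 = (28*23 - 46)**2 = (644 - 46)**2 = 598**2 = 357604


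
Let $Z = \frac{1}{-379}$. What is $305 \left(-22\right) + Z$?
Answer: $- \frac{2543091}{379} \approx -6710.0$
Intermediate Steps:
$Z = - \frac{1}{379} \approx -0.0026385$
$305 \left(-22\right) + Z = 305 \left(-22\right) - \frac{1}{379} = -6710 - \frac{1}{379} = - \frac{2543091}{379}$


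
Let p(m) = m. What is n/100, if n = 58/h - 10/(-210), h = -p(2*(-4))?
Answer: 613/8400 ≈ 0.072976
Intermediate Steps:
h = 8 (h = -2*(-4) = -1*(-8) = 8)
n = 613/84 (n = 58/8 - 10/(-210) = 58*(⅛) - 10*(-1/210) = 29/4 + 1/21 = 613/84 ≈ 7.2976)
n/100 = (613/84)/100 = (1/100)*(613/84) = 613/8400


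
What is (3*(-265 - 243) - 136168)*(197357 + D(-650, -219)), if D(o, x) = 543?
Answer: -27249246800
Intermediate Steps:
(3*(-265 - 243) - 136168)*(197357 + D(-650, -219)) = (3*(-265 - 243) - 136168)*(197357 + 543) = (3*(-508) - 136168)*197900 = (-1524 - 136168)*197900 = -137692*197900 = -27249246800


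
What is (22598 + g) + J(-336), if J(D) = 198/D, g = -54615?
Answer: -1792985/56 ≈ -32018.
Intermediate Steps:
(22598 + g) + J(-336) = (22598 - 54615) + 198/(-336) = -32017 + 198*(-1/336) = -32017 - 33/56 = -1792985/56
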